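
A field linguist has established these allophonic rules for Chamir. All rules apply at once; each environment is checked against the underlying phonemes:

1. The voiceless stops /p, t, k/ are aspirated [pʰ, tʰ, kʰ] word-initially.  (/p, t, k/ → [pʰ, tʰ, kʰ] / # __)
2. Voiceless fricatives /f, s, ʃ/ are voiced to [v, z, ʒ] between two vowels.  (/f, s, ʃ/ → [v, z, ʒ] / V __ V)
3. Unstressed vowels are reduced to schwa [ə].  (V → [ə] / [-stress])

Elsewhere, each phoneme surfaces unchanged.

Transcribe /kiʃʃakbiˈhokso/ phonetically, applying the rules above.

[kʰəʃʃəkbəˈhoksə]

/k/ (word-initial): word-initially, so rule 1 applies → [kʰ].
Rule 3 applies to /i/ (between /k/ and /ʃ/: in an unstressed syllable) → [ə].
/ʃ/ (between /i/ and /ʃ/): rule 2 targets it, but not between two vowels → unchanged [ʃ].
/ʃ/ (between /ʃ/ and /a/) is in the target of rule 2 but the environment (between two vowels) is not met → [ʃ].
/a/ (between /ʃ/ and /k/): in an unstressed syllable, so rule 3 applies → [ə].
/k/ (between /a/ and /b/): rule 1 targets it, but not word-initially → unchanged [k].
/i/ — between /b/ and /h/, in an unstressed syllable — surfaces as [ə] (rule 3).
/o/ (between /h/ and /k/) is in the target of rule 3 but the environment (in an unstressed syllable) is not met → [o].
/k/ (between /o/ and /s/) is in the target of rule 1 but the environment (word-initially) is not met → [k].
/s/ — between /k/ and /o/; rule 2 does not apply here → [s].
/o/ — word-final, in an unstressed syllable — surfaces as [ə] (rule 3).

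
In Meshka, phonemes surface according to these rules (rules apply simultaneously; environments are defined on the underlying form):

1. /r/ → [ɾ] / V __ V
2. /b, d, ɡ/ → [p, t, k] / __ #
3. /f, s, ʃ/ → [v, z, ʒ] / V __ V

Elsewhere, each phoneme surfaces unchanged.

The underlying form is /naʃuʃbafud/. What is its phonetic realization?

/n/ — not in any rule's target class → [n].
/a/ (between /n/ and /ʃ/) is unaffected → [a].
/ʃ/ (between /a/ and /u/): between two vowels, so rule 3 applies → [ʒ].
/u/ (between /ʃ/ and /ʃ/) is unaffected → [u].
/ʃ/ (between /u/ and /b/): rule 3 targets it, but not between two vowels → unchanged [ʃ].
/b/ — between /ʃ/ and /a/; rule 2 does not apply here → [b].
/a/ stays [a].
Rule 3 applies to /f/ (between /a/ and /u/: between two vowels) → [v].
/u/ (between /f/ and /d/): no rule targets it → [u].
/d/ meets the environment for rule 2 (word-finally) → [t].

[naʒuʃbavut]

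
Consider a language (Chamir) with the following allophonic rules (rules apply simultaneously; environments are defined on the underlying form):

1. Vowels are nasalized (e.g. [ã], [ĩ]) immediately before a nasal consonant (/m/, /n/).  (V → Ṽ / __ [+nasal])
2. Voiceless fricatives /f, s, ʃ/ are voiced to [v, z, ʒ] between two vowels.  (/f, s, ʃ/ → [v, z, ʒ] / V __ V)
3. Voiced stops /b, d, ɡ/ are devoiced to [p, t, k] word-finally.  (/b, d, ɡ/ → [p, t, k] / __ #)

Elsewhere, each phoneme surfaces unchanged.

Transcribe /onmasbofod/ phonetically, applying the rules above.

[õnmasbovot]

/o/ (word-initial): before a nasal consonant, so rule 1 applies → [õ].
/a/ — between /m/ and /s/; rule 1 does not apply here → [a].
/s/ (between /a/ and /b/) fails the environment for rule 2, so it stays [s].
/b/ — between /s/ and /o/; rule 3 does not apply here → [b].
/o/ (between /b/ and /f/) is in the target of rule 1 but the environment (before a nasal consonant) is not met → [o].
Rule 2 applies to /f/ (between /o/ and /o/: between two vowels) → [v].
/o/ (between /f/ and /d/): rule 1 targets it, but not before a nasal consonant → unchanged [o].
/d/ meets the environment for rule 3 (word-finally) → [t].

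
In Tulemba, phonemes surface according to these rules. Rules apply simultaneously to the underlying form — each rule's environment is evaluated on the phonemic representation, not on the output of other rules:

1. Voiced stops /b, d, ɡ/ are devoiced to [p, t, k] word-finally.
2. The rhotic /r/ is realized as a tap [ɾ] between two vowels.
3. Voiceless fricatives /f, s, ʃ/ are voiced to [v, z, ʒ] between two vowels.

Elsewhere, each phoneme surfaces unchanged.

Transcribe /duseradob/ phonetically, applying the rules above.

[duzeɾadop]

/d/ (word-initial): rule 1 targets it, but not word-finally → unchanged [d].
/s/ meets the environment for rule 3 (between two vowels) → [z].
/r/ meets the environment for rule 2 (between two vowels) → [ɾ].
/d/ — between /a/ and /o/; rule 1 does not apply here → [d].
/b/ meets the environment for rule 1 (word-finally) → [p].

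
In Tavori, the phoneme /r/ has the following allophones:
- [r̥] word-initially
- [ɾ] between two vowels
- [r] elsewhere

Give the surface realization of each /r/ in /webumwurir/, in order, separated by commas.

[ɾ], [r]

Occurrence 1 (position 8): between two vowels → [ɾ].
Occurrence 2 (position 10): no conditioning environment matches → elsewhere allophone [r].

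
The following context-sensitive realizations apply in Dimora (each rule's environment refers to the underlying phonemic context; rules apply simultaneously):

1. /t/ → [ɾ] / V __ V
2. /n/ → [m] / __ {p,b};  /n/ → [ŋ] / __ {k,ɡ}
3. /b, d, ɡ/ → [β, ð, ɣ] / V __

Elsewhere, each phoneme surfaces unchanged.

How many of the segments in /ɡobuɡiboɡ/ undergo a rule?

4

Segments that undergo a rule: /b/ → [β] (rule 3); /ɡ/ → [ɣ] (rule 3); /b/ → [β] (rule 3); /ɡ/ → [ɣ] (rule 3).
All other segments surface unchanged.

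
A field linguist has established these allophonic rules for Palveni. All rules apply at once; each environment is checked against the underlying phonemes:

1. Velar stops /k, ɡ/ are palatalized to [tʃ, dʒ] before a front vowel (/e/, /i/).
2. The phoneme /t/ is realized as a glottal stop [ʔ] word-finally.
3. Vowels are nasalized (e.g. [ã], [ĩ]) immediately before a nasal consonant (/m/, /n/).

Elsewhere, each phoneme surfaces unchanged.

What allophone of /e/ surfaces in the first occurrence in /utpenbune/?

[ẽ]

/e/ (between /p/ and /n/) occurs before a nasal consonant → [ẽ] by rule 3.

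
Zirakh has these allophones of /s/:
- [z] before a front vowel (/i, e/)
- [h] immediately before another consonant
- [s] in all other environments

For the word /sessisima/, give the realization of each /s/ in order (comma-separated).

[z], [h], [z], [z]

Occurrence 1 (position 1): before a front vowel (/i, e/) → [z].
Occurrence 2 (position 3): immediately before another consonant → [h].
Occurrence 3 (position 4): before a front vowel (/i, e/) → [z].
Occurrence 4 (position 6): before a front vowel (/i, e/) → [z].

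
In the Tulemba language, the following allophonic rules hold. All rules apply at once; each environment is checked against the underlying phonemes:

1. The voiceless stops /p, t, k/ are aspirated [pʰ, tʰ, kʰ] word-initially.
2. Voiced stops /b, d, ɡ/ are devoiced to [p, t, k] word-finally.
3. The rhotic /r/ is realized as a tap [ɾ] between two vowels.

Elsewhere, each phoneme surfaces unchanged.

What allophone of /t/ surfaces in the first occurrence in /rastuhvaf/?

/t/ (between /s/ and /u/): rule 1 targets it, but not word-initially → unchanged [t].

[t]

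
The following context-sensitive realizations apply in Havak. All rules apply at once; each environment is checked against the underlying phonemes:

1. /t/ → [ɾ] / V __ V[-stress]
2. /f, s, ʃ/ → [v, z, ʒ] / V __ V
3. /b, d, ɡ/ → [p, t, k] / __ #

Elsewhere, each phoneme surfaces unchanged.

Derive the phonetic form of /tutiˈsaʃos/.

/t/ (word-initial): rule 1 targets it, but not between a vowel and a following unstressed vowel → unchanged [t].
/u/ stays [u].
Rule 1 applies to /t/ (between /u/ and /i/: between a vowel and a following unstressed vowel) → [ɾ].
/i/ — not in any rule's target class → [i].
/s/ — between /i/ and /a/, between two vowels — surfaces as [z] (rule 2).
/a/ (between /s/ and /ʃ/): no rule targets it → [a].
/ʃ/ (between /a/ and /o/): between two vowels, so rule 2 applies → [ʒ].
/o/ (between /ʃ/ and /s/) is unaffected → [o].
/s/ (word-final): rule 2 targets it, but not between two vowels → unchanged [s].

[tuɾiˈzaʒos]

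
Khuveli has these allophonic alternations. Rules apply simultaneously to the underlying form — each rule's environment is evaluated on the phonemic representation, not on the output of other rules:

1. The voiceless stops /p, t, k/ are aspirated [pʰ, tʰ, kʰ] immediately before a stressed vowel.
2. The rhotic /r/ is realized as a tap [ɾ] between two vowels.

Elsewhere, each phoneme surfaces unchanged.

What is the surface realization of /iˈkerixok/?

/i/ — not in any rule's target class → [i].
Rule 1 applies to /k/ (between /i/ and /e/: immediately before a stressed vowel) → [kʰ].
/e/ — not in any rule's target class → [e].
Rule 2 applies to /r/ (between /e/ and /i/: between two vowels) → [ɾ].
/i/ — not in any rule's target class → [i].
/x/ — not in any rule's target class → [x].
/o/ stays [o].
/k/ (word-final) fails the environment for rule 1, so it stays [k].

[iˈkʰeɾixok]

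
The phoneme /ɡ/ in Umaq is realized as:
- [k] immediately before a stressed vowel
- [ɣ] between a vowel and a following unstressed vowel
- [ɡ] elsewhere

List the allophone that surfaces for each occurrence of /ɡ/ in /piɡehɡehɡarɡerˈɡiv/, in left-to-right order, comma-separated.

[ɣ], [ɡ], [ɡ], [ɡ], [k]

Occurrence 1 (position 3): between a vowel and a following unstressed vowel → [ɣ].
Occurrence 2 (position 6): no conditioning environment matches → elsewhere allophone [ɡ].
Occurrence 3 (position 9): no conditioning environment matches → elsewhere allophone [ɡ].
Occurrence 4 (position 12): no conditioning environment matches → elsewhere allophone [ɡ].
Occurrence 5 (position 15): immediately before a stressed vowel → [k].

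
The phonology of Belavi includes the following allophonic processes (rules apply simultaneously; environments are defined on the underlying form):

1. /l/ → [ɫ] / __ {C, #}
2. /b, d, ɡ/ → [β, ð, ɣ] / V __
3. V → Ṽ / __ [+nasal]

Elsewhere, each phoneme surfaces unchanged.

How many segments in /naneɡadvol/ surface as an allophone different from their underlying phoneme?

Segments that undergo a rule: /a/ → [ã] (rule 3); /ɡ/ → [ɣ] (rule 2); /d/ → [ð] (rule 2); /l/ → [ɫ] (rule 1).
All other segments surface unchanged.

4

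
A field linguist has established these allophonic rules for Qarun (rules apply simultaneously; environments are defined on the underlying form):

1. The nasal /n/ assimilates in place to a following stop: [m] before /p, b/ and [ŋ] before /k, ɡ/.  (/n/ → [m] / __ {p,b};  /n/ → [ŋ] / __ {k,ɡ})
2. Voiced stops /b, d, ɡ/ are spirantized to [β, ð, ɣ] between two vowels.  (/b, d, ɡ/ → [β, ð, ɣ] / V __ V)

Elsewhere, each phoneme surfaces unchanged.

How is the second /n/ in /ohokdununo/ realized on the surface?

/n/ (between /u/ and /o/) fails the environment for rule 1, so it stays [n].

[n]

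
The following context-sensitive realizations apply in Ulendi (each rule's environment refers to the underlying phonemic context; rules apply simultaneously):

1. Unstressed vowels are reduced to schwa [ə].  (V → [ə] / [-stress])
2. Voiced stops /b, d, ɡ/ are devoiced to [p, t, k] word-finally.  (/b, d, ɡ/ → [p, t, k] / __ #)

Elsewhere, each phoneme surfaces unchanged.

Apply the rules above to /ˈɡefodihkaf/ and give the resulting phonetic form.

[ˈɡefədəhkəf]

/ɡ/ (word-initial) fails the environment for rule 2, so it stays [ɡ].
/e/ (between /ɡ/ and /f/) fails the environment for rule 1, so it stays [e].
/f/ (between /e/ and /o/): no rule targets it → [f].
/o/ meets the environment for rule 1 (in an unstressed syllable) → [ə].
/d/ (between /o/ and /i/) fails the environment for rule 2, so it stays [d].
/i/ — between /d/ and /h/, in an unstressed syllable — surfaces as [ə] (rule 1).
/h/ stays [h].
/k/ (between /h/ and /a/): no rule targets it → [k].
/a/ (between /k/ and /f/) occurs in an unstressed syllable → [ə] by rule 1.
/f/ (word-final) is unaffected → [f].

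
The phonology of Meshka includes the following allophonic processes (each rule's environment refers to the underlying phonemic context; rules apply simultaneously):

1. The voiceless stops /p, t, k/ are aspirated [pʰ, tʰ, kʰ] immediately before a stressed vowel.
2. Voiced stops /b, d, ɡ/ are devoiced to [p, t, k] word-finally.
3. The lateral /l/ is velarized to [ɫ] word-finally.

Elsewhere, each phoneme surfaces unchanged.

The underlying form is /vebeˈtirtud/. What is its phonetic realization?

[vebeˈtʰirtut]

/b/ (between /e/ and /e/): rule 2 targets it, but not word-finally → unchanged [b].
/t/ — between /e/ and /i/, immediately before a stressed vowel — surfaces as [tʰ] (rule 1).
/t/ — between /r/ and /u/; rule 1 does not apply here → [t].
/d/ (word-final) occurs word-finally → [t] by rule 2.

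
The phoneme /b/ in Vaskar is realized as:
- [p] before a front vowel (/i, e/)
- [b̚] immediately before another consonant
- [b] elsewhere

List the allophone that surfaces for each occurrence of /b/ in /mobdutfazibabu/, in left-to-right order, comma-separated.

Occurrence 1 (position 3): immediately before another consonant → [b̚].
Occurrence 2 (position 11): no conditioning environment matches → elsewhere allophone [b].
Occurrence 3 (position 13): no conditioning environment matches → elsewhere allophone [b].

[b̚], [b], [b]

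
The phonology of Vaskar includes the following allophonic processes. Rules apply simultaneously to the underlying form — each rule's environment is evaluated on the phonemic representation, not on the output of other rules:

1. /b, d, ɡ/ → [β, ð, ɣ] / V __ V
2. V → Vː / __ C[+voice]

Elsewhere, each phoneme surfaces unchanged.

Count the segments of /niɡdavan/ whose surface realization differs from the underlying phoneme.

Segments that undergo a rule: /i/ → [iː] (rule 2); /a/ → [aː] (rule 2); /a/ → [aː] (rule 2).
All other segments surface unchanged.

3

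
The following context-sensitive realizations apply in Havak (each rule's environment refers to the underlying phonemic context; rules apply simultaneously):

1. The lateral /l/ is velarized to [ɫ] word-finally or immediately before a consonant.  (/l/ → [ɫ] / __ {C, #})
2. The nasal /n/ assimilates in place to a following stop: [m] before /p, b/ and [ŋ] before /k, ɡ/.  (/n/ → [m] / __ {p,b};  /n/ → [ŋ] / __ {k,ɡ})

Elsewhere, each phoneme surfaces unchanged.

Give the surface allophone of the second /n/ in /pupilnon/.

[n]

/n/ (word-final) fails the environment for rule 2, so it stays [n].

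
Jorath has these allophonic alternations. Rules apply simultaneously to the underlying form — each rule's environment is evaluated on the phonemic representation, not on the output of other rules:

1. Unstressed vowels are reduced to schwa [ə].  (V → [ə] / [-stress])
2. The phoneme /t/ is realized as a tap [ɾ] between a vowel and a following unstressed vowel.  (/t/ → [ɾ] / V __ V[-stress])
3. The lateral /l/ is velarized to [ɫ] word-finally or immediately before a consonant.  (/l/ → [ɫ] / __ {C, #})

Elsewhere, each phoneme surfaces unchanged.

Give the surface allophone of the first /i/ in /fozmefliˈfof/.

/i/ meets the environment for rule 1 (in an unstressed syllable) → [ə].

[ə]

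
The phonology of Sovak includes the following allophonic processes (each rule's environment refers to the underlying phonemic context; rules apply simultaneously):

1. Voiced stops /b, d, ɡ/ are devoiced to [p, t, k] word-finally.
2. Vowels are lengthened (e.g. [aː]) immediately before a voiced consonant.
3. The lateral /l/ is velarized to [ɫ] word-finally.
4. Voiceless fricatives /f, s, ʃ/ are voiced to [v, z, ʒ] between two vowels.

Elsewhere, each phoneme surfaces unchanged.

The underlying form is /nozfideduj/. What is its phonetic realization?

/n/ (word-initial): no rule targets it → [n].
Rule 2 applies to /o/ (between /n/ and /z/: before a voiced consonant) → [oː].
/z/ (between /o/ and /f/): no rule targets it → [z].
/f/ — between /z/ and /i/; rule 4 does not apply here → [f].
/i/ (between /f/ and /d/): before a voiced consonant, so rule 2 applies → [iː].
/d/ (between /i/ and /e/): rule 1 targets it, but not word-finally → unchanged [d].
Rule 2 applies to /e/ (between /d/ and /d/: before a voiced consonant) → [eː].
/d/ (between /e/ and /u/): rule 1 targets it, but not word-finally → unchanged [d].
/u/ — between /d/ and /j/, before a voiced consonant — surfaces as [uː] (rule 2).
/j/ (word-final): no rule targets it → [j].

[noːzfiːdeːduːj]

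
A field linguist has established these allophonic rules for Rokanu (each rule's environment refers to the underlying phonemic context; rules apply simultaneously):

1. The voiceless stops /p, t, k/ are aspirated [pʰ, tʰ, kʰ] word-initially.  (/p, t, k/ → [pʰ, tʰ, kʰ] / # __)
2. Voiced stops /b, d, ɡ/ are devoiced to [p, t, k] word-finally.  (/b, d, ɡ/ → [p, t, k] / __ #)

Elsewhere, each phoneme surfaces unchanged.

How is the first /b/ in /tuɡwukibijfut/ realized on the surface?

[b]

/b/ (between /i/ and /i/) fails the environment for rule 2, so it stays [b].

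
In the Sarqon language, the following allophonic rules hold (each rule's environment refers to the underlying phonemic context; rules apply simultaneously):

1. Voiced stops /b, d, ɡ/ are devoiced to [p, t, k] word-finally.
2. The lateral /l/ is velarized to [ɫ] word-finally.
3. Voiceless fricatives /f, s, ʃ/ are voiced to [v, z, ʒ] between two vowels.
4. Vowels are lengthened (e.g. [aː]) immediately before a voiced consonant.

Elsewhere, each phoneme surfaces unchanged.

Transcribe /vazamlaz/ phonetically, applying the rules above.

[vaːzaːmlaːz]

/v/ stays [v].
/a/ meets the environment for rule 4 (before a voiced consonant) → [aː].
/z/ stays [z].
/a/ (between /z/ and /m/) occurs before a voiced consonant → [aː] by rule 4.
/m/ (between /a/ and /l/): no rule targets it → [m].
/l/ — between /m/ and /a/; rule 2 does not apply here → [l].
/a/ meets the environment for rule 4 (before a voiced consonant) → [aː].
/z/ stays [z].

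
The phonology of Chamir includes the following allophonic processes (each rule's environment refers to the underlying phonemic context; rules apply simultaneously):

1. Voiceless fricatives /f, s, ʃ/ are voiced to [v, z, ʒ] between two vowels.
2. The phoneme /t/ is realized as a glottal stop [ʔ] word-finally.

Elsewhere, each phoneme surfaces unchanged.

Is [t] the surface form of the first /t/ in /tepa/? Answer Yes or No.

Yes

/t/ (word-initial) is in the target of rule 2 but the environment (word-finally) is not met → [t].
The actual realization is [t], which matches [t].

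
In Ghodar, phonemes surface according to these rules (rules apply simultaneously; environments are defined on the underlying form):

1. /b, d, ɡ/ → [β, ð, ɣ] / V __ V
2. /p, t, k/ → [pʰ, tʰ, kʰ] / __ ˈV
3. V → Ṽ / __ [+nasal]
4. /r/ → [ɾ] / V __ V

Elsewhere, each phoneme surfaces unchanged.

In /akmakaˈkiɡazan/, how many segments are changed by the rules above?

3

Segments that undergo a rule: /k/ → [kʰ] (rule 2); /ɡ/ → [ɣ] (rule 1); /a/ → [ã] (rule 3).
All other segments surface unchanged.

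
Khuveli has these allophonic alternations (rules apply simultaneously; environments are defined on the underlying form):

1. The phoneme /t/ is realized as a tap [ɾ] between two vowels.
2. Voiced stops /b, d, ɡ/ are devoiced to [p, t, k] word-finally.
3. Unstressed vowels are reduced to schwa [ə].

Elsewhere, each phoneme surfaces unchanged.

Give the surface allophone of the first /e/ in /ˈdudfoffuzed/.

[ə]

/e/ meets the environment for rule 3 (in an unstressed syllable) → [ə].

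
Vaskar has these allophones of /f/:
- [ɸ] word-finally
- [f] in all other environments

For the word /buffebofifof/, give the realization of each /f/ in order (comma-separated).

[f], [f], [f], [f], [ɸ]

Occurrence 1 (position 3): no conditioning environment matches → elsewhere allophone [f].
Occurrence 2 (position 4): no conditioning environment matches → elsewhere allophone [f].
Occurrence 3 (position 8): no conditioning environment matches → elsewhere allophone [f].
Occurrence 4 (position 10): no conditioning environment matches → elsewhere allophone [f].
Occurrence 5 (position 12): word-finally → [ɸ].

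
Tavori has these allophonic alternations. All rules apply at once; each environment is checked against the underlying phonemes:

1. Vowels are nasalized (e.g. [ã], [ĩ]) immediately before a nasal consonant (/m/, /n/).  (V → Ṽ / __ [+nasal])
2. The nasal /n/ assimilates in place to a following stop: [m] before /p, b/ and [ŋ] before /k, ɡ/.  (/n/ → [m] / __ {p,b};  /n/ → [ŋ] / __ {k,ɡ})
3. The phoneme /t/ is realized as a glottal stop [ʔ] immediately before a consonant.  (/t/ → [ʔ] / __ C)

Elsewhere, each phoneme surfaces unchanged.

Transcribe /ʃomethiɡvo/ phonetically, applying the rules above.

[ʃõmeʔhiɡvo]

/ʃ/ (word-initial) is unaffected → [ʃ].
/o/ meets the environment for rule 1 (before a nasal consonant) → [õ].
/m/ stays [m].
/e/ (between /m/ and /t/) fails the environment for rule 1, so it stays [e].
/t/ (between /e/ and /h/): immediately before a consonant, so rule 3 applies → [ʔ].
/h/ (between /t/ and /i/) is unaffected → [h].
/i/ — between /h/ and /ɡ/; rule 1 does not apply here → [i].
/ɡ/ — not in any rule's target class → [ɡ].
/v/ — not in any rule's target class → [v].
/o/ (word-final): rule 1 targets it, but not before a nasal consonant → unchanged [o].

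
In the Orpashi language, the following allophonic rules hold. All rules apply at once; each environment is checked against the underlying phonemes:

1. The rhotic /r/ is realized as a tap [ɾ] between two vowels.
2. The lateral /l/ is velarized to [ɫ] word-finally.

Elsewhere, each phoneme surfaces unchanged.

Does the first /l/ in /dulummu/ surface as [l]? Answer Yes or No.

Yes

/l/ (between /u/ and /u/): rule 2 targets it, but not word-finally → unchanged [l].
The actual realization is [l], which matches [l].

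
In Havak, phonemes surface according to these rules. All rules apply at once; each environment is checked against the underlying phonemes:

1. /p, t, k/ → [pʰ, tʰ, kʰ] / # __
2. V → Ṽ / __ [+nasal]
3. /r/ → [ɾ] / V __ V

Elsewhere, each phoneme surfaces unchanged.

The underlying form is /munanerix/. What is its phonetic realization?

[mũnãneɾix]

/m/ (word-initial): no rule targets it → [m].
/u/ meets the environment for rule 2 (before a nasal consonant) → [ũ].
/n/ stays [n].
Rule 2 applies to /a/ (between /n/ and /n/: before a nasal consonant) → [ã].
/n/ (between /a/ and /e/) is unaffected → [n].
/e/ (between /n/ and /r/): rule 2 targets it, but not before a nasal consonant → unchanged [e].
/r/ meets the environment for rule 3 (between two vowels) → [ɾ].
/i/ (between /r/ and /x/) fails the environment for rule 2, so it stays [i].
/x/ (word-final) is unaffected → [x].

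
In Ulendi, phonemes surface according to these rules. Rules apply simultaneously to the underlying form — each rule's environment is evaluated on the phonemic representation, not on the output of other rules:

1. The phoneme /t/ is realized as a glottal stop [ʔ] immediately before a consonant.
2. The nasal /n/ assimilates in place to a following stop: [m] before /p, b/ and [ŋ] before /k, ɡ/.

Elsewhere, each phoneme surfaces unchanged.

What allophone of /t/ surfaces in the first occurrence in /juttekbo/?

/t/ (between /u/ and /t/) occurs immediately before a consonant → [ʔ] by rule 1.

[ʔ]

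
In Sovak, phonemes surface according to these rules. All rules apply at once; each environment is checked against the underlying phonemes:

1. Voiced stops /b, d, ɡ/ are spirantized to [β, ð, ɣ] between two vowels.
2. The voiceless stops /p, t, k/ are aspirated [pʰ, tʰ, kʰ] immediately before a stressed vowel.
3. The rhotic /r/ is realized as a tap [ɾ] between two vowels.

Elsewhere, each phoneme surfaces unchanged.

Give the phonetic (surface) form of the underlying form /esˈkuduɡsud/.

[esˈkʰuðuɡsud]

/e/ stays [e].
/s/ — not in any rule's target class → [s].
/k/ — between /s/ and /u/, immediately before a stressed vowel — surfaces as [kʰ] (rule 2).
/u/ (between /k/ and /d/) is unaffected → [u].
/d/ (between /u/ and /u/): between two vowels, so rule 1 applies → [ð].
/u/ (between /d/ and /ɡ/): no rule targets it → [u].
/ɡ/ (between /u/ and /s/) fails the environment for rule 1, so it stays [ɡ].
/s/ — not in any rule's target class → [s].
/u/ (between /s/ and /d/): no rule targets it → [u].
/d/ — word-final; rule 1 does not apply here → [d].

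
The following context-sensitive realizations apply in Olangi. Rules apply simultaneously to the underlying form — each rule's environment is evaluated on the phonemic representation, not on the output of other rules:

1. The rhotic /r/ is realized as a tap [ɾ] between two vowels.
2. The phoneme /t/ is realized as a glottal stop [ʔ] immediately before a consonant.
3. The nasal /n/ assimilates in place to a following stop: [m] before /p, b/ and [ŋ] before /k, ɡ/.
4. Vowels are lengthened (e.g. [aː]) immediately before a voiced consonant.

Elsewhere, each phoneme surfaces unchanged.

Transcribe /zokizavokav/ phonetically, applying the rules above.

[zokiːzaːvokaːv]

/z/ (word-initial) is unaffected → [z].
/o/ (between /z/ and /k/): rule 4 targets it, but not before a voiced consonant → unchanged [o].
/k/ (between /o/ and /i/) is unaffected → [k].
Rule 4 applies to /i/ (between /k/ and /z/: before a voiced consonant) → [iː].
/z/ stays [z].
/a/ (between /z/ and /v/): before a voiced consonant, so rule 4 applies → [aː].
/v/ — not in any rule's target class → [v].
/o/ (between /v/ and /k/): rule 4 targets it, but not before a voiced consonant → unchanged [o].
/k/ — not in any rule's target class → [k].
/a/ (between /k/ and /v/): before a voiced consonant, so rule 4 applies → [aː].
/v/ (word-final): no rule targets it → [v].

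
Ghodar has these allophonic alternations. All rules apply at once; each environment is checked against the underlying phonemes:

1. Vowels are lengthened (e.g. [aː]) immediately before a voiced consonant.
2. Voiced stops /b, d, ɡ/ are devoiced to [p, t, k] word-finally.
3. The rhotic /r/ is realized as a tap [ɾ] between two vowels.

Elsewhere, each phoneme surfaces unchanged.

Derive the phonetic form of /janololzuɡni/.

/j/ (word-initial) is unaffected → [j].
/a/ — between /j/ and /n/, before a voiced consonant — surfaces as [aː] (rule 1).
/n/ (between /a/ and /o/) is unaffected → [n].
Rule 1 applies to /o/ (between /n/ and /l/: before a voiced consonant) → [oː].
/l/ stays [l].
/o/ (between /l/ and /l/) occurs before a voiced consonant → [oː] by rule 1.
/l/ (between /o/ and /z/): no rule targets it → [l].
/z/ — not in any rule's target class → [z].
/u/ (between /z/ and /ɡ/): before a voiced consonant, so rule 1 applies → [uː].
/ɡ/ — between /u/ and /n/; rule 2 does not apply here → [ɡ].
/n/ (between /ɡ/ and /i/) is unaffected → [n].
/i/ (word-final) fails the environment for rule 1, so it stays [i].

[jaːnoːloːlzuːɡni]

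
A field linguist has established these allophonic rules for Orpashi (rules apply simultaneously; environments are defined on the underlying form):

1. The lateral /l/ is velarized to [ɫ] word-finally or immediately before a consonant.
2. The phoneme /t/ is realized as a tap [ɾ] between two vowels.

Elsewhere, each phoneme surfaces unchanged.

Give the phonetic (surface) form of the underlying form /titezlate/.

[tiɾezlaɾe]

/t/ — word-initial; rule 2 does not apply here → [t].
/t/ — between /i/ and /e/, between two vowels — surfaces as [ɾ] (rule 2).
/l/ (between /z/ and /a/) is in the target of rule 1 but the environment (word-finally or immediately before a consonant) is not met → [l].
Rule 2 applies to /t/ (between /a/ and /e/: between two vowels) → [ɾ].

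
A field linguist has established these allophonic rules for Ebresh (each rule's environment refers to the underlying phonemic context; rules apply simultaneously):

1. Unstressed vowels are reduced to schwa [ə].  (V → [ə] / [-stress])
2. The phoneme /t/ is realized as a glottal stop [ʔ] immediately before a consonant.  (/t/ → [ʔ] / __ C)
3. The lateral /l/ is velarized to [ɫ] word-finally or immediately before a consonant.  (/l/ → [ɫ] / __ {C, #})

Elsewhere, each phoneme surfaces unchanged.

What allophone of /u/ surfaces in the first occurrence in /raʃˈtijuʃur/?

[ə]

/u/ (between /j/ and /ʃ/) occurs in an unstressed syllable → [ə] by rule 1.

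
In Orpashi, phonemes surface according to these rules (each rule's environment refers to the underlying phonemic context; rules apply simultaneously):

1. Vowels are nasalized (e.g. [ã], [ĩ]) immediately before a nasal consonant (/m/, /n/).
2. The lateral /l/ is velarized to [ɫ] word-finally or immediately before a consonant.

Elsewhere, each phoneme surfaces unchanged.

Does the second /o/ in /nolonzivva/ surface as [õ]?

/o/ meets the environment for rule 1 (before a nasal consonant) → [õ].
The actual realization is [õ], which matches [õ].

Yes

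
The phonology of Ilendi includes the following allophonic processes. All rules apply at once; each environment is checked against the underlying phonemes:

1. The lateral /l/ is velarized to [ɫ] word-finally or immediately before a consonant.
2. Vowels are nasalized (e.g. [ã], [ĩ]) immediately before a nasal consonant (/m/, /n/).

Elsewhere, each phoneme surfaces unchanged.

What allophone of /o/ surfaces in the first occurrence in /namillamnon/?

[õ]

/o/ (between /n/ and /n/) occurs before a nasal consonant → [õ] by rule 2.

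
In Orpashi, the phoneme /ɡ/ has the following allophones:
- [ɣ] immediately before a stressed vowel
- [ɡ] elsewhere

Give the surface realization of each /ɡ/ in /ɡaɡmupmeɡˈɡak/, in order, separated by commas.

[ɡ], [ɡ], [ɡ], [ɣ]

Occurrence 1 (position 1): no conditioning environment matches → elsewhere allophone [ɡ].
Occurrence 2 (position 3): no conditioning environment matches → elsewhere allophone [ɡ].
Occurrence 3 (position 9): no conditioning environment matches → elsewhere allophone [ɡ].
Occurrence 4 (position 10): immediately before a stressed vowel → [ɣ].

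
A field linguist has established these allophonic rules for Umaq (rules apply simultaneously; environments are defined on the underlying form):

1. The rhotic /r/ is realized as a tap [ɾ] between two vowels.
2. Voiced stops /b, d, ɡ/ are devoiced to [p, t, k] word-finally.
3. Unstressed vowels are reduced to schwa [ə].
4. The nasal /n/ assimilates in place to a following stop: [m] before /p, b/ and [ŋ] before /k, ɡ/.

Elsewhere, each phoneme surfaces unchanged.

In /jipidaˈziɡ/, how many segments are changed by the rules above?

4

Segments that undergo a rule: /i/ → [ə] (rule 3); /i/ → [ə] (rule 3); /a/ → [ə] (rule 3); /ɡ/ → [k] (rule 2).
All other segments surface unchanged.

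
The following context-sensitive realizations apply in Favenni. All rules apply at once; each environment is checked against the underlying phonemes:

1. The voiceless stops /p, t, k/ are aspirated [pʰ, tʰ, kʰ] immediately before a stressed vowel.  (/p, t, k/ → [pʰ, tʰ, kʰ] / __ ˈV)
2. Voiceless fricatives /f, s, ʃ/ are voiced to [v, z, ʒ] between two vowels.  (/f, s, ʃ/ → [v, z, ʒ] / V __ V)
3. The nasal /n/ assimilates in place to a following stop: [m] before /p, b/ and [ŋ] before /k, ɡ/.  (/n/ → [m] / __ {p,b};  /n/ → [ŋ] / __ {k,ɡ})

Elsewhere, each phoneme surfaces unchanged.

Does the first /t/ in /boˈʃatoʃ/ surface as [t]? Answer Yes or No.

Yes

/t/ (between /a/ and /o/) is in the target of rule 1 but the environment (immediately before a stressed vowel) is not met → [t].
The actual realization is [t], which matches [t].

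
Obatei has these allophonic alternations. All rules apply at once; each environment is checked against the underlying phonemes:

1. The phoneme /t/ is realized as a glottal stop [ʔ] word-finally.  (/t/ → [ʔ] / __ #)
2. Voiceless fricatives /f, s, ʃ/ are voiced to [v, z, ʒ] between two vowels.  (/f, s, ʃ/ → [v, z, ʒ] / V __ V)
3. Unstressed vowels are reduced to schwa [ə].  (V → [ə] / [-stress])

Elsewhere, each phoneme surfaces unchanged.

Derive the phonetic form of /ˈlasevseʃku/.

/l/ (word-initial): no rule targets it → [l].
/a/ — between /l/ and /s/; rule 3 does not apply here → [a].
/s/ (between /a/ and /e/) occurs between two vowels → [z] by rule 2.
/e/ (between /s/ and /v/) occurs in an unstressed syllable → [ə] by rule 3.
/v/ (between /e/ and /s/) is unaffected → [v].
/s/ — between /v/ and /e/; rule 2 does not apply here → [s].
/e/ (between /s/ and /ʃ/) occurs in an unstressed syllable → [ə] by rule 3.
/ʃ/ (between /e/ and /k/): rule 2 targets it, but not between two vowels → unchanged [ʃ].
/k/ — not in any rule's target class → [k].
/u/ meets the environment for rule 3 (in an unstressed syllable) → [ə].

[ˈlazəvsəʃkə]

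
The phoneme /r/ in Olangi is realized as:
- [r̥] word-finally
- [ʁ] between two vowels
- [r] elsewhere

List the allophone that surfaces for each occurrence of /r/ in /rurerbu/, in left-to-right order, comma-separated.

Occurrence 1 (position 1): no conditioning environment matches → elsewhere allophone [r].
Occurrence 2 (position 3): between two vowels → [ʁ].
Occurrence 3 (position 5): no conditioning environment matches → elsewhere allophone [r].

[r], [ʁ], [r]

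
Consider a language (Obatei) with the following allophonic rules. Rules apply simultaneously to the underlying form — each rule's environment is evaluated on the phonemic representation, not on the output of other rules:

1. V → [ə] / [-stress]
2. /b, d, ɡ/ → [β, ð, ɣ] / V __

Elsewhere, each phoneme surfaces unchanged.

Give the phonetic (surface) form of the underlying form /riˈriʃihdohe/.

/i/ (between /r/ and /r/): in an unstressed syllable, so rule 1 applies → [ə].
/i/ — between /r/ and /ʃ/; rule 1 does not apply here → [i].
/i/ — between /ʃ/ and /h/, in an unstressed syllable — surfaces as [ə] (rule 1).
/d/ (between /h/ and /o/) is in the target of rule 2 but the environment (immediately after a vowel) is not met → [d].
Rule 1 applies to /o/ (between /d/ and /h/: in an unstressed syllable) → [ə].
/e/ (word-final): in an unstressed syllable, so rule 1 applies → [ə].

[rəˈriʃəhdəhə]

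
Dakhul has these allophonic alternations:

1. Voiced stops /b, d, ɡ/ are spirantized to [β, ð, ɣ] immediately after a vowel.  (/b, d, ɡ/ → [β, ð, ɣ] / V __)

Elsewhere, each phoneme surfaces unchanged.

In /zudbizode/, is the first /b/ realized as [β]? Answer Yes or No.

No

/b/ — between /d/ and /i/; rule 1 does not apply here → [b].
The actual realization is [b], not [β].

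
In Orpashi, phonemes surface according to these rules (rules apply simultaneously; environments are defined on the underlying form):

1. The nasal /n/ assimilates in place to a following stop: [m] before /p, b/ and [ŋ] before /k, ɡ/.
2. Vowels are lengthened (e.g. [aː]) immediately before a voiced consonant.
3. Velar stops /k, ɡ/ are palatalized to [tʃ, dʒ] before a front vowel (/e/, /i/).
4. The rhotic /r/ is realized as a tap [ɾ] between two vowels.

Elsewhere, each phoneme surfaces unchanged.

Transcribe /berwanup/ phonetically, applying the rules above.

[beːrwaːnup]

/b/ (word-initial) is unaffected → [b].
/e/ (between /b/ and /r/): before a voiced consonant, so rule 2 applies → [eː].
/r/ (between /e/ and /w/) is in the target of rule 4 but the environment (between two vowels) is not met → [r].
/w/ (between /r/ and /a/) is unaffected → [w].
/a/ (between /w/ and /n/): before a voiced consonant, so rule 2 applies → [aː].
/n/ (between /a/ and /u/) is in the target of rule 1 but the environment (before a labial or velar stop) is not met → [n].
/u/ — between /n/ and /p/; rule 2 does not apply here → [u].
/p/ (word-final): no rule targets it → [p].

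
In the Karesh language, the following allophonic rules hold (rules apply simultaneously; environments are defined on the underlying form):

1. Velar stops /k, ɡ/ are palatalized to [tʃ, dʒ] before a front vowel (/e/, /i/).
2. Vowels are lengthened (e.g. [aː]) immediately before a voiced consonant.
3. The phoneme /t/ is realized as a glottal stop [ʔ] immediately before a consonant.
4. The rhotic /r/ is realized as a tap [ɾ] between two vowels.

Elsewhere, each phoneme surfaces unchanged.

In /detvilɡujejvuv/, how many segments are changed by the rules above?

5

Segments that undergo a rule: /t/ → [ʔ] (rule 3); /i/ → [iː] (rule 2); /u/ → [uː] (rule 2); /e/ → [eː] (rule 2); /u/ → [uː] (rule 2).
All other segments surface unchanged.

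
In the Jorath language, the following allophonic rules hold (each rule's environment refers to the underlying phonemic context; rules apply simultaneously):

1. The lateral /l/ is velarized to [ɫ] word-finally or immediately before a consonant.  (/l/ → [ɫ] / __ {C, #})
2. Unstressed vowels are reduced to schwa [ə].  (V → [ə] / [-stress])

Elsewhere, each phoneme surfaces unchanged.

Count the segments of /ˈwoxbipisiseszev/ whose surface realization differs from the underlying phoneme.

Segments that undergo a rule: /i/ → [ə] (rule 2); /i/ → [ə] (rule 2); /i/ → [ə] (rule 2); /e/ → [ə] (rule 2); /e/ → [ə] (rule 2).
All other segments surface unchanged.

5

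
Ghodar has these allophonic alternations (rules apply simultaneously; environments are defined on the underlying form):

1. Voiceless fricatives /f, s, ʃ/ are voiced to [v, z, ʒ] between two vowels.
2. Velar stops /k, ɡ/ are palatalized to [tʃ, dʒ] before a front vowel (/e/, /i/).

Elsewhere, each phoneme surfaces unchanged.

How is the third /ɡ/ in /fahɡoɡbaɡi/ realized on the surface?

[dʒ]

/ɡ/ (between /a/ and /i/): before a front vowel, so rule 2 applies → [dʒ].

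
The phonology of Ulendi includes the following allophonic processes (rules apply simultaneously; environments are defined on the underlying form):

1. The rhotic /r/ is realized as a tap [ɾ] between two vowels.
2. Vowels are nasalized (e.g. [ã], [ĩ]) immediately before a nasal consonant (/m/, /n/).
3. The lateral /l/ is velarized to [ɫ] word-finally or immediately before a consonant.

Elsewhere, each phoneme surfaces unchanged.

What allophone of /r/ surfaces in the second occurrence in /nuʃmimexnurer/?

/r/ (word-final): rule 1 targets it, but not between two vowels → unchanged [r].

[r]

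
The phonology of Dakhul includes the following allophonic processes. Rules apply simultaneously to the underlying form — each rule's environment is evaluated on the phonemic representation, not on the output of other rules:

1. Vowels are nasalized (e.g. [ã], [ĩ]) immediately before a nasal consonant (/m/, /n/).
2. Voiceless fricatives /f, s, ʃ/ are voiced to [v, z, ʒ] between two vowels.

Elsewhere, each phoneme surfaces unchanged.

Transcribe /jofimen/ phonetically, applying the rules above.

/j/ stays [j].
/o/ — between /j/ and /f/; rule 1 does not apply here → [o].
Rule 2 applies to /f/ (between /o/ and /i/: between two vowels) → [v].
/i/ (between /f/ and /m/): before a nasal consonant, so rule 1 applies → [ĩ].
/m/ (between /i/ and /e/): no rule targets it → [m].
/e/ meets the environment for rule 1 (before a nasal consonant) → [ẽ].
/n/ stays [n].

[jovĩmẽn]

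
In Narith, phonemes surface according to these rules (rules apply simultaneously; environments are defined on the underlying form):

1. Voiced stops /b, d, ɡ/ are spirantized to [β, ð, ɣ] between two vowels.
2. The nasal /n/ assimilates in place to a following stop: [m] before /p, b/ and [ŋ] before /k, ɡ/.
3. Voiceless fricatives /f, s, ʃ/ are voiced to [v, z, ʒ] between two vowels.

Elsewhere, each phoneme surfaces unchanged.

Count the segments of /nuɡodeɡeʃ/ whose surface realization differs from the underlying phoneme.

3

Segments that undergo a rule: /ɡ/ → [ɣ] (rule 1); /d/ → [ð] (rule 1); /ɡ/ → [ɣ] (rule 1).
All other segments surface unchanged.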